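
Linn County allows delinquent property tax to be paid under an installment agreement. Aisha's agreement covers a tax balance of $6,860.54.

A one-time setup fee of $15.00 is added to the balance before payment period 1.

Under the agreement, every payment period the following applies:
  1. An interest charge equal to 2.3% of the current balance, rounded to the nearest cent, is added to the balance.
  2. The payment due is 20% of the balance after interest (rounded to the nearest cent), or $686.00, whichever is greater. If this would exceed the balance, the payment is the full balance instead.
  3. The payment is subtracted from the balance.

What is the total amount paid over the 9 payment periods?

# | Opening | Interest | Payment | End bal
1 | $6,875.54 | $158.14 | $1,406.74 | $5,626.94
2 | $5,626.94 | $129.42 | $1,151.27 | $4,605.09
3 | $4,605.09 | $105.92 | $942.20 | $3,768.81
4 | $3,768.81 | $86.68 | $771.10 | $3,084.39
5 | $3,084.39 | $70.94 | $686.00 | $2,469.33
6 | $2,469.33 | $56.79 | $686.00 | $1,840.12
7 | $1,840.12 | $42.32 | $686.00 | $1,196.44
8 | $1,196.44 | $27.52 | $686.00 | $537.96
9 | $537.96 | $12.37 | $550.33 | $0.00
Total paid: $7,565.64

$7,565.64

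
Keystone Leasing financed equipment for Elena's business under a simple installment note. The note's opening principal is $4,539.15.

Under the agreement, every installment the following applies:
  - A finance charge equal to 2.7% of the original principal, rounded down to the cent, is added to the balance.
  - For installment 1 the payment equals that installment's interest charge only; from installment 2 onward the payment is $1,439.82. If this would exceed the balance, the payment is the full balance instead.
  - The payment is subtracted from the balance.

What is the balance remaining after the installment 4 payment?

$587.34

Installment 1: $4,539.15 +$122.55 interest = $4,661.70; pay $122.55 → $4,539.15
Installment 2: $4,539.15 +$122.55 interest = $4,661.70; pay $1,439.82 → $3,221.88
Installment 3: $3,221.88 +$122.55 interest = $3,344.43; pay $1,439.82 → $1,904.61
Installment 4: $1,904.61 +$122.55 interest = $2,027.16; pay $1,439.82 → $587.34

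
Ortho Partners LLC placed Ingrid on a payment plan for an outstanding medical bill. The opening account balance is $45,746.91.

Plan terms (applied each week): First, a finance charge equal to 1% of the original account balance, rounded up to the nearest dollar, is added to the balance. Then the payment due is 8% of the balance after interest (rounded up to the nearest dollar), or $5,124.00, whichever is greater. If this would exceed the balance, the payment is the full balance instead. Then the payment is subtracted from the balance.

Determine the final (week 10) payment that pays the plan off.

$4,210.91

Week 1: $45,746.91 +$458.00 interest = $46,204.91; pay $5,124.00 → $41,080.91
Week 2: $41,080.91 +$458.00 interest = $41,538.91; pay $5,124.00 → $36,414.91
Week 3: $36,414.91 +$458.00 interest = $36,872.91; pay $5,124.00 → $31,748.91
Week 4: $31,748.91 +$458.00 interest = $32,206.91; pay $5,124.00 → $27,082.91
Week 5: $27,082.91 +$458.00 interest = $27,540.91; pay $5,124.00 → $22,416.91
Week 6: $22,416.91 +$458.00 interest = $22,874.91; pay $5,124.00 → $17,750.91
Week 7: $17,750.91 +$458.00 interest = $18,208.91; pay $5,124.00 → $13,084.91
Week 8: $13,084.91 +$458.00 interest = $13,542.91; pay $5,124.00 → $8,418.91
Week 9: $8,418.91 +$458.00 interest = $8,876.91; pay $5,124.00 → $3,752.91
Week 10: $3,752.91 +$458.00 interest = $4,210.91; pay $4,210.91 → $0.00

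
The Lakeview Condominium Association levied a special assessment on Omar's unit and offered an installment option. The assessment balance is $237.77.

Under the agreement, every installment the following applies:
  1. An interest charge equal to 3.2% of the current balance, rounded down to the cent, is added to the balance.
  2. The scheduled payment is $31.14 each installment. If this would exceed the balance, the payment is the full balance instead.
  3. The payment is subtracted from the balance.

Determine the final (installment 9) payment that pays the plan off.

Installment 1: $237.77 +$7.60 interest = $245.37; pay $31.14 → $214.23
Installment 2: $214.23 +$6.85 interest = $221.08; pay $31.14 → $189.94
Installment 3: $189.94 +$6.07 interest = $196.01; pay $31.14 → $164.87
Installment 4: $164.87 +$5.27 interest = $170.14; pay $31.14 → $139.00
Installment 5: $139.00 +$4.44 interest = $143.44; pay $31.14 → $112.30
Installment 6: $112.30 +$3.59 interest = $115.89; pay $31.14 → $84.75
Installment 7: $84.75 +$2.71 interest = $87.46; pay $31.14 → $56.32
Installment 8: $56.32 +$1.80 interest = $58.12; pay $31.14 → $26.98
Installment 9: $26.98 +$0.86 interest = $27.84; pay $27.84 → $0.00

$27.84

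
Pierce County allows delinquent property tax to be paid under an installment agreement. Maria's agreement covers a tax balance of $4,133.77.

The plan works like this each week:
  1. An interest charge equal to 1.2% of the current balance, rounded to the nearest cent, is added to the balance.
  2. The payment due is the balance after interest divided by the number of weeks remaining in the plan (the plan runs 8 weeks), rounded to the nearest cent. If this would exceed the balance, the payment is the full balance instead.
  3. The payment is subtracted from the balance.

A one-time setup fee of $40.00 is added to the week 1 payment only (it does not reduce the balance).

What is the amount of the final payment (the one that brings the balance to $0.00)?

Week 1: opening $4,133.77; interest $49.61 → $4,183.38; payment $522.92 (+ $40.00 fee); balance $3,660.46
Week 2: opening $3,660.46; interest $43.93 → $3,704.39; payment $529.20; balance $3,175.19
Week 3: opening $3,175.19; interest $38.10 → $3,213.29; payment $535.55; balance $2,677.74
Week 4: opening $2,677.74; interest $32.13 → $2,709.87; payment $541.97; balance $2,167.90
Week 5: opening $2,167.90; interest $26.01 → $2,193.91; payment $548.48; balance $1,645.43
Week 6: opening $1,645.43; interest $19.75 → $1,665.18; payment $555.06; balance $1,110.12
Week 7: opening $1,110.12; interest $13.32 → $1,123.44; payment $561.72; balance $561.72
Week 8: opening $561.72; interest $6.74 → $568.46; payment $568.46; balance $0.00

$568.46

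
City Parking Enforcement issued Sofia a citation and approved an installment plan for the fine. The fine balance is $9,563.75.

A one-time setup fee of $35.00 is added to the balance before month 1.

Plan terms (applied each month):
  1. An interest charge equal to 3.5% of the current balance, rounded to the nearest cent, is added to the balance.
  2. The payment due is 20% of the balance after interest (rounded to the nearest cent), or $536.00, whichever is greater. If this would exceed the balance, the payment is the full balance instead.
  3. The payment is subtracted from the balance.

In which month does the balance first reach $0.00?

Month 1: opening $9,598.75; interest $335.96 → $9,934.71; payment $1,986.94; balance $7,947.77
Month 2: opening $7,947.77; interest $278.17 → $8,225.94; payment $1,645.19; balance $6,580.75
Month 3: opening $6,580.75; interest $230.33 → $6,811.08; payment $1,362.22; balance $5,448.86
Month 4: opening $5,448.86; interest $190.71 → $5,639.57; payment $1,127.91; balance $4,511.66
Month 5: opening $4,511.66; interest $157.91 → $4,669.57; payment $933.91; balance $3,735.66
Month 6: opening $3,735.66; interest $130.75 → $3,866.41; payment $773.28; balance $3,093.13
Month 7: opening $3,093.13; interest $108.26 → $3,201.39; payment $640.28; balance $2,561.11
Month 8: opening $2,561.11; interest $89.64 → $2,650.75; payment $536.00; balance $2,114.75
Month 9: opening $2,114.75; interest $74.02 → $2,188.77; payment $536.00; balance $1,652.77
Month 10: opening $1,652.77; interest $57.85 → $1,710.62; payment $536.00; balance $1,174.62
Month 11: opening $1,174.62; interest $41.11 → $1,215.73; payment $536.00; balance $679.73
Month 12: opening $679.73; interest $23.79 → $703.52; payment $536.00; balance $167.52
Month 13: opening $167.52; interest $5.86 → $173.38; payment $173.38; balance $0.00
Balance reaches $0.00 in month 13.

13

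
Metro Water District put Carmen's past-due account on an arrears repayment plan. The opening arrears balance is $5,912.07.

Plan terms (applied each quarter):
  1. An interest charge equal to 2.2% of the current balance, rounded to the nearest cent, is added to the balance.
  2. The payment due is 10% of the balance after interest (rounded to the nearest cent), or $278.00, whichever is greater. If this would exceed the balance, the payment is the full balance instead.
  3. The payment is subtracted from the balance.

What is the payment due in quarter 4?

Quarter 1: $5,912.07 +$130.07 interest = $6,042.14; pay $604.21 → $5,437.93
Quarter 2: $5,437.93 +$119.63 interest = $5,557.56; pay $555.76 → $5,001.80
Quarter 3: $5,001.80 +$110.04 interest = $5,111.84; pay $511.18 → $4,600.66
Quarter 4: $4,600.66 +$101.21 interest = $4,701.87; pay $470.19 → $4,231.68

$470.19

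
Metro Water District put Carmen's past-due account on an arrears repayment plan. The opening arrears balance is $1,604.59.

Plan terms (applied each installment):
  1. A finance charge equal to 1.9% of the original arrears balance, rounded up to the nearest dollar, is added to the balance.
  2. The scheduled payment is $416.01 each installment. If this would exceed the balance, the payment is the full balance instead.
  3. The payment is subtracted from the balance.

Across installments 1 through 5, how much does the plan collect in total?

Installment 1: opening $1,604.59; interest $31.00 → $1,635.59; payment $416.01; balance $1,219.58
Installment 2: opening $1,219.58; interest $31.00 → $1,250.58; payment $416.01; balance $834.57
Installment 3: opening $834.57; interest $31.00 → $865.57; payment $416.01; balance $449.56
Installment 4: opening $449.56; interest $31.00 → $480.56; payment $416.01; balance $64.55
Installment 5: opening $64.55; interest $31.00 → $95.55; payment $95.55; balance $0.00
Total paid: $1,759.59

$1,759.59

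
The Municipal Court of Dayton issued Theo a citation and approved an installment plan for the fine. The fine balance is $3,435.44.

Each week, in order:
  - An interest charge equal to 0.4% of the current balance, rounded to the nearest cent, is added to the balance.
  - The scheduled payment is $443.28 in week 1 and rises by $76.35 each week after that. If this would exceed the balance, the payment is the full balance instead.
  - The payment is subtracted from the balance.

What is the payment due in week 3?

$595.98

Week 1: $3,435.44 +$13.74 interest = $3,449.18; pay $443.28 → $3,005.90
Week 2: $3,005.90 +$12.02 interest = $3,017.92; pay $519.63 → $2,498.29
Week 3: $2,498.29 +$9.99 interest = $2,508.28; pay $595.98 → $1,912.30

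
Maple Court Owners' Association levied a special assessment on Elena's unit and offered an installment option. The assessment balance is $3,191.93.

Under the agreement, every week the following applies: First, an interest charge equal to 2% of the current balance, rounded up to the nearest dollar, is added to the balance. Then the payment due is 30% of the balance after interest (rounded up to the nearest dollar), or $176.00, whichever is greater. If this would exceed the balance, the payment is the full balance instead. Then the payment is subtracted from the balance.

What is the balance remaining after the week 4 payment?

$829.93

# | Opening | Interest | Payment | End bal
1 | $3,191.93 | $64.00 | $977.00 | $2,278.93
2 | $2,278.93 | $46.00 | $698.00 | $1,626.93
3 | $1,626.93 | $33.00 | $498.00 | $1,161.93
4 | $1,161.93 | $24.00 | $356.00 | $829.93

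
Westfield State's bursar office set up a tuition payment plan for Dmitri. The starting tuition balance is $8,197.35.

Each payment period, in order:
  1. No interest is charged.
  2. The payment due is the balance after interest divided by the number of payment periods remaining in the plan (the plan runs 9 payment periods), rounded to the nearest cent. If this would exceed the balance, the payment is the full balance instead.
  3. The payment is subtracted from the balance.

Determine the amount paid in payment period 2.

$910.82

Payment period 1: $8,197.35 − $910.82 → $7,286.53
Payment period 2: $7,286.53 − $910.82 → $6,375.71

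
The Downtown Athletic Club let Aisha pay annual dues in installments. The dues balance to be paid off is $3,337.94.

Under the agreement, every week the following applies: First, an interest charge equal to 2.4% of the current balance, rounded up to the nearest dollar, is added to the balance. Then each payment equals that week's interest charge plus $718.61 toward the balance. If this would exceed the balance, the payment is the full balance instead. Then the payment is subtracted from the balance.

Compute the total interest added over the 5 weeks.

$231.00

Week 1: $3,337.94 +$81.00 interest = $3,418.94; pay $799.61 → $2,619.33
Week 2: $2,619.33 +$63.00 interest = $2,682.33; pay $781.61 → $1,900.72
Week 3: $1,900.72 +$46.00 interest = $1,946.72; pay $764.61 → $1,182.11
Week 4: $1,182.11 +$29.00 interest = $1,211.11; pay $747.61 → $463.50
Week 5: $463.50 +$12.00 interest = $475.50; pay $475.50 → $0.00
Total interest: $81.00 + $63.00 + $46.00 + $29.00 + $12.00 = $231.00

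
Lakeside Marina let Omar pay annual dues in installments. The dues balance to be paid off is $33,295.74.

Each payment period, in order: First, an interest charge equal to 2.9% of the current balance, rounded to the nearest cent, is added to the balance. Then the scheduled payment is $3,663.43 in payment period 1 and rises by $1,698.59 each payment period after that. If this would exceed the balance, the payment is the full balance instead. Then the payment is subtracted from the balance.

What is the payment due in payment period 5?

$10,457.79

Payment period 1: opening $33,295.74; interest $965.58 → $34,261.32; payment $3,663.43; balance $30,597.89
Payment period 2: opening $30,597.89; interest $887.34 → $31,485.23; payment $5,362.02; balance $26,123.21
Payment period 3: opening $26,123.21; interest $757.57 → $26,880.78; payment $7,060.61; balance $19,820.17
Payment period 4: opening $19,820.17; interest $574.78 → $20,394.95; payment $8,759.20; balance $11,635.75
Payment period 5: opening $11,635.75; interest $337.44 → $11,973.19; payment $10,457.79; balance $1,515.40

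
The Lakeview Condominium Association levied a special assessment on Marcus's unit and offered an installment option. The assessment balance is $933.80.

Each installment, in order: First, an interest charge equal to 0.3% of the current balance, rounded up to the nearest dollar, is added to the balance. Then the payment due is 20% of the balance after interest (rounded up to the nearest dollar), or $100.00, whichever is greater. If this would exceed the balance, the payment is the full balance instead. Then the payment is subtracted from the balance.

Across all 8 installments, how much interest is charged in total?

Installment 1: $933.80 +$3.00 interest = $936.80; pay $188.00 → $748.80
Installment 2: $748.80 +$3.00 interest = $751.80; pay $151.00 → $600.80
Installment 3: $600.80 +$2.00 interest = $602.80; pay $121.00 → $481.80
Installment 4: $481.80 +$2.00 interest = $483.80; pay $100.00 → $383.80
Installment 5: $383.80 +$2.00 interest = $385.80; pay $100.00 → $285.80
Installment 6: $285.80 +$1.00 interest = $286.80; pay $100.00 → $186.80
Installment 7: $186.80 +$1.00 interest = $187.80; pay $100.00 → $87.80
Installment 8: $87.80 +$1.00 interest = $88.80; pay $88.80 → $0.00
Total interest: $3.00 + $3.00 + $2.00 + $2.00 + $2.00 + $1.00 + $1.00 + $1.00 = $15.00

$15.00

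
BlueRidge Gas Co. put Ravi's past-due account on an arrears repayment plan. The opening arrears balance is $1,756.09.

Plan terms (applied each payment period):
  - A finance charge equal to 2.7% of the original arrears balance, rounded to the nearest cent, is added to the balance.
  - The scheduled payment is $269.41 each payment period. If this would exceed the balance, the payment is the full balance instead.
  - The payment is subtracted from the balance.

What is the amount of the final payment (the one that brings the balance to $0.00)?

Payment period 1: opening $1,756.09; interest $47.41 → $1,803.50; payment $269.41; balance $1,534.09
Payment period 2: opening $1,534.09; interest $47.41 → $1,581.50; payment $269.41; balance $1,312.09
Payment period 3: opening $1,312.09; interest $47.41 → $1,359.50; payment $269.41; balance $1,090.09
Payment period 4: opening $1,090.09; interest $47.41 → $1,137.50; payment $269.41; balance $868.09
Payment period 5: opening $868.09; interest $47.41 → $915.50; payment $269.41; balance $646.09
Payment period 6: opening $646.09; interest $47.41 → $693.50; payment $269.41; balance $424.09
Payment period 7: opening $424.09; interest $47.41 → $471.50; payment $269.41; balance $202.09
Payment period 8: opening $202.09; interest $47.41 → $249.50; payment $249.50; balance $0.00

$249.50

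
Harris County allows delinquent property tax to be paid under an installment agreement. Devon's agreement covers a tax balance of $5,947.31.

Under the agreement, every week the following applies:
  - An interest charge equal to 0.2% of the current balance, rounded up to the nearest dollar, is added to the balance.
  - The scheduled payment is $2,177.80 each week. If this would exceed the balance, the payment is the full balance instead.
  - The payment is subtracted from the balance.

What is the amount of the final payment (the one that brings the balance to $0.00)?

Week 1: opening $5,947.31; interest $12.00 → $5,959.31; payment $2,177.80; balance $3,781.51
Week 2: opening $3,781.51; interest $8.00 → $3,789.51; payment $2,177.80; balance $1,611.71
Week 3: opening $1,611.71; interest $4.00 → $1,615.71; payment $1,615.71; balance $0.00

$1,615.71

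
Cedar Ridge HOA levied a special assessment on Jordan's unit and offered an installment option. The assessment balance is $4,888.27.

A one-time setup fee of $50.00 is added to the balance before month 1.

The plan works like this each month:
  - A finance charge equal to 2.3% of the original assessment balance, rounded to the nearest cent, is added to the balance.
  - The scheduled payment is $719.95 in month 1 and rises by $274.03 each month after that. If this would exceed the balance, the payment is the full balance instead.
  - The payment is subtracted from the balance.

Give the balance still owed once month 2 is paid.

$3,449.20

Month 1: $4,938.27 +$112.43 interest = $5,050.70; pay $719.95 → $4,330.75
Month 2: $4,330.75 +$112.43 interest = $4,443.18; pay $993.98 → $3,449.20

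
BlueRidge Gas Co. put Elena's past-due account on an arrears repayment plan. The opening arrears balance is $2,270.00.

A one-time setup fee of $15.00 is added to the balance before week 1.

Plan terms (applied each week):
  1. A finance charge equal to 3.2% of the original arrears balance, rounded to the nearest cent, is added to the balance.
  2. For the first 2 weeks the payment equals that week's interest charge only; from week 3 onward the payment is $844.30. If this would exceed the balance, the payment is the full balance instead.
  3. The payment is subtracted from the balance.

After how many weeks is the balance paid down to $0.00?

# | Opening | Interest | Payment | End bal
1 | $2,285.00 | $72.64 | $72.64 | $2,285.00
2 | $2,285.00 | $72.64 | $72.64 | $2,285.00
3 | $2,285.00 | $72.64 | $844.30 | $1,513.34
4 | $1,513.34 | $72.64 | $844.30 | $741.68
5 | $741.68 | $72.64 | $814.32 | $0.00
Balance reaches $0.00 in week 5.

5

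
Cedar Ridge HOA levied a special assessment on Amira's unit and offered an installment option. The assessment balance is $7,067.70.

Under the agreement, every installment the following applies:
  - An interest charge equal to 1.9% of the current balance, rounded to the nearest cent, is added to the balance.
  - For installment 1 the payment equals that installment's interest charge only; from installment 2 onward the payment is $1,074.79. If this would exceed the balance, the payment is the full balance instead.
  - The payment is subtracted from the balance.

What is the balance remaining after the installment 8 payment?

$96.82

Installment 1: $7,067.70 +$134.29 interest = $7,201.99; pay $134.29 → $7,067.70
Installment 2: $7,067.70 +$134.29 interest = $7,201.99; pay $1,074.79 → $6,127.20
Installment 3: $6,127.20 +$116.42 interest = $6,243.62; pay $1,074.79 → $5,168.83
Installment 4: $5,168.83 +$98.21 interest = $5,267.04; pay $1,074.79 → $4,192.25
Installment 5: $4,192.25 +$79.65 interest = $4,271.90; pay $1,074.79 → $3,197.11
Installment 6: $3,197.11 +$60.75 interest = $3,257.86; pay $1,074.79 → $2,183.07
Installment 7: $2,183.07 +$41.48 interest = $2,224.55; pay $1,074.79 → $1,149.76
Installment 8: $1,149.76 +$21.85 interest = $1,171.61; pay $1,074.79 → $96.82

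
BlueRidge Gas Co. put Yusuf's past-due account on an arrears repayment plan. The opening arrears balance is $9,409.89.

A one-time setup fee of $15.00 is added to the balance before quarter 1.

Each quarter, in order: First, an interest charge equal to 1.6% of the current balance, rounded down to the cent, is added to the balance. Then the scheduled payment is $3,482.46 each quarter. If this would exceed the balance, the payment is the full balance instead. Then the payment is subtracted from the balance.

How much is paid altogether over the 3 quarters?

$9,716.50

# | Opening | Interest | Payment | End bal
1 | $9,424.89 | $150.79 | $3,482.46 | $6,093.22
2 | $6,093.22 | $97.49 | $3,482.46 | $2,708.25
3 | $2,708.25 | $43.33 | $2,751.58 | $0.00
Total paid: $9,716.50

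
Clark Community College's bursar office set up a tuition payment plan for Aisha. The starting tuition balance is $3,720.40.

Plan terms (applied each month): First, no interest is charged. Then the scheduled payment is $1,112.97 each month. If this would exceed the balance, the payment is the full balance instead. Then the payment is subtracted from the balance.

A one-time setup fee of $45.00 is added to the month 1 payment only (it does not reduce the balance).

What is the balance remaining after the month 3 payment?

$381.49

Month 1: $3,720.40 − $1,112.97 (+ $45.00 fee) → $2,607.43
Month 2: $2,607.43 − $1,112.97 → $1,494.46
Month 3: $1,494.46 − $1,112.97 → $381.49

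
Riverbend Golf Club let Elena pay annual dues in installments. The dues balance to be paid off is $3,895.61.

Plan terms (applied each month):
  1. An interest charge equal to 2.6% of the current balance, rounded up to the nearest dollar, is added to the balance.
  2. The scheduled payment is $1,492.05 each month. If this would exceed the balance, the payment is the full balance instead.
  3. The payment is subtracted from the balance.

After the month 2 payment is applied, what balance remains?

$1,079.51

Month 1: $3,895.61 +$102.00 interest = $3,997.61; pay $1,492.05 → $2,505.56
Month 2: $2,505.56 +$66.00 interest = $2,571.56; pay $1,492.05 → $1,079.51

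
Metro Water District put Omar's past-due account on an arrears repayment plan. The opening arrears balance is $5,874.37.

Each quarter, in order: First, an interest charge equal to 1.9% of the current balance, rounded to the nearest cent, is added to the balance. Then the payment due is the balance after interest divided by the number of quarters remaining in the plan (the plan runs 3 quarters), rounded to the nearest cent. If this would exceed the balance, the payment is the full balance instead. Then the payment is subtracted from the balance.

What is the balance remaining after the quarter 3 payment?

$0.00

Quarter 1: opening $5,874.37; interest $111.61 → $5,985.98; payment $1,995.33; balance $3,990.65
Quarter 2: opening $3,990.65; interest $75.82 → $4,066.47; payment $2,033.24; balance $2,033.23
Quarter 3: opening $2,033.23; interest $38.63 → $2,071.86; payment $2,071.86; balance $0.00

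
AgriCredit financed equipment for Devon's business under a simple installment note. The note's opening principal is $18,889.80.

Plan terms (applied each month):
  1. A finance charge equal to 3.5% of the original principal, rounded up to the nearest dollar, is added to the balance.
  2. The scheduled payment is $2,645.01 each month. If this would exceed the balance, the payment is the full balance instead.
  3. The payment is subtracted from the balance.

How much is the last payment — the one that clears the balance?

Month 1: opening $18,889.80; interest $662.00 → $19,551.80; payment $2,645.01; balance $16,906.79
Month 2: opening $16,906.79; interest $662.00 → $17,568.79; payment $2,645.01; balance $14,923.78
Month 3: opening $14,923.78; interest $662.00 → $15,585.78; payment $2,645.01; balance $12,940.77
Month 4: opening $12,940.77; interest $662.00 → $13,602.77; payment $2,645.01; balance $10,957.76
Month 5: opening $10,957.76; interest $662.00 → $11,619.76; payment $2,645.01; balance $8,974.75
Month 6: opening $8,974.75; interest $662.00 → $9,636.75; payment $2,645.01; balance $6,991.74
Month 7: opening $6,991.74; interest $662.00 → $7,653.74; payment $2,645.01; balance $5,008.73
Month 8: opening $5,008.73; interest $662.00 → $5,670.73; payment $2,645.01; balance $3,025.72
Month 9: opening $3,025.72; interest $662.00 → $3,687.72; payment $2,645.01; balance $1,042.71
Month 10: opening $1,042.71; interest $662.00 → $1,704.71; payment $1,704.71; balance $0.00

$1,704.71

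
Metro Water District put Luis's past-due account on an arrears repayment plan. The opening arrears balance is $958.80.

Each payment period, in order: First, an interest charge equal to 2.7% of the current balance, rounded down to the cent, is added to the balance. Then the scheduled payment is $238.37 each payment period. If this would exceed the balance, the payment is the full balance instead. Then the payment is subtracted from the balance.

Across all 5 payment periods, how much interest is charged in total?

$70.47

Payment period 1: $958.80 +$25.88 interest = $984.68; pay $238.37 → $746.31
Payment period 2: $746.31 +$20.15 interest = $766.46; pay $238.37 → $528.09
Payment period 3: $528.09 +$14.25 interest = $542.34; pay $238.37 → $303.97
Payment period 4: $303.97 +$8.20 interest = $312.17; pay $238.37 → $73.80
Payment period 5: $73.80 +$1.99 interest = $75.79; pay $75.79 → $0.00
Total interest: $25.88 + $20.15 + $14.25 + $8.20 + $1.99 = $70.47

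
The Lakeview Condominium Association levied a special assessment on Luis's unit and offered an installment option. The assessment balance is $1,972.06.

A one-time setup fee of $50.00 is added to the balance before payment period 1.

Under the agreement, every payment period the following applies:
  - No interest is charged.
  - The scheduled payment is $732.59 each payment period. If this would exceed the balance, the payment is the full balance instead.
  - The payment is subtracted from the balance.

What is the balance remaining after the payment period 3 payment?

$0.00

Payment period 1: opening $2,022.06; payment $732.59; balance $1,289.47
Payment period 2: opening $1,289.47; payment $732.59; balance $556.88
Payment period 3: opening $556.88; payment $556.88; balance $0.00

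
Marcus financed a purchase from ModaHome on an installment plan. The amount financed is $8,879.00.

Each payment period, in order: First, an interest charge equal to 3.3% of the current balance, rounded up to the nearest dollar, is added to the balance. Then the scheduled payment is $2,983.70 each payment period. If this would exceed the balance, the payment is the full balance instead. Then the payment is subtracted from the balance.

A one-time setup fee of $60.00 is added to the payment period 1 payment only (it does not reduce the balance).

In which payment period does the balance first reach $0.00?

4

Payment period 1: $8,879.00 +$294.00 interest = $9,173.00; pay $2,983.70 (+ $60.00 fee) → $6,189.30
Payment period 2: $6,189.30 +$205.00 interest = $6,394.30; pay $2,983.70 → $3,410.60
Payment period 3: $3,410.60 +$113.00 interest = $3,523.60; pay $2,983.70 → $539.90
Payment period 4: $539.90 +$18.00 interest = $557.90; pay $557.90 → $0.00
Balance reaches $0.00 in payment period 4.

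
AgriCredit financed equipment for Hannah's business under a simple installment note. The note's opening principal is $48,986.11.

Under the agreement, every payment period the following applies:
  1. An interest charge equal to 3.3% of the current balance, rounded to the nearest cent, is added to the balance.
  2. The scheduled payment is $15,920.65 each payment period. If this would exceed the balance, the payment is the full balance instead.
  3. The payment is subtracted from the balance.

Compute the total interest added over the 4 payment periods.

$3,571.13

Payment period 1: opening $48,986.11; interest $1,616.54 → $50,602.65; payment $15,920.65; balance $34,682.00
Payment period 2: opening $34,682.00; interest $1,144.51 → $35,826.51; payment $15,920.65; balance $19,905.86
Payment period 3: opening $19,905.86; interest $656.89 → $20,562.75; payment $15,920.65; balance $4,642.10
Payment period 4: opening $4,642.10; interest $153.19 → $4,795.29; payment $4,795.29; balance $0.00
Total interest: $1,616.54 + $1,144.51 + $656.89 + $153.19 = $3,571.13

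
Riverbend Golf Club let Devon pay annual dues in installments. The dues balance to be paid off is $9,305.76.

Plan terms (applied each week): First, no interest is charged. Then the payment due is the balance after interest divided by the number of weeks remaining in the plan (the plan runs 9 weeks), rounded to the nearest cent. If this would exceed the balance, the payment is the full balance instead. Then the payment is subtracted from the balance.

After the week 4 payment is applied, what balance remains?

Week 1: $9,305.76 − $1,033.97 → $8,271.79
Week 2: $8,271.79 − $1,033.97 → $7,237.82
Week 3: $7,237.82 − $1,033.97 → $6,203.85
Week 4: $6,203.85 − $1,033.98 → $5,169.87

$5,169.87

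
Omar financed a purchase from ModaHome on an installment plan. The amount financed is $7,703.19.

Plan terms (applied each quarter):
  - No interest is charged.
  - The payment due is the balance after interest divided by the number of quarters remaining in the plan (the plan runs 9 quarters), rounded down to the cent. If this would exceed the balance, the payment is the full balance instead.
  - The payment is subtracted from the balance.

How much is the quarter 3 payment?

$855.91

Quarter 1: opening $7,703.19; payment $855.91; balance $6,847.28
Quarter 2: opening $6,847.28; payment $855.91; balance $5,991.37
Quarter 3: opening $5,991.37; payment $855.91; balance $5,135.46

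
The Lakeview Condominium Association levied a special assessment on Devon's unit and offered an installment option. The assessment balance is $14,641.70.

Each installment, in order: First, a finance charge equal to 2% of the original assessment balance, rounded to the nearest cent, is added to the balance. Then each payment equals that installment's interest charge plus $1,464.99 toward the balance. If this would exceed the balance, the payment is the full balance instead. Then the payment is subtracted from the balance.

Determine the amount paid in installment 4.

$1,757.82

Installment 1: opening $14,641.70; interest $292.83 → $14,934.53; payment $1,757.82; balance $13,176.71
Installment 2: opening $13,176.71; interest $292.83 → $13,469.54; payment $1,757.82; balance $11,711.72
Installment 3: opening $11,711.72; interest $292.83 → $12,004.55; payment $1,757.82; balance $10,246.73
Installment 4: opening $10,246.73; interest $292.83 → $10,539.56; payment $1,757.82; balance $8,781.74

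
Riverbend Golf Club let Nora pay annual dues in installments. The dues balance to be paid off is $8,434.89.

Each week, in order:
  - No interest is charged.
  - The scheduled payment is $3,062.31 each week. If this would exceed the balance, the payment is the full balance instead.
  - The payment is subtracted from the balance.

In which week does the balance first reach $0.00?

Week 1: $8,434.89 − $3,062.31 → $5,372.58
Week 2: $5,372.58 − $3,062.31 → $2,310.27
Week 3: $2,310.27 − $2,310.27 → $0.00
Balance reaches $0.00 in week 3.

3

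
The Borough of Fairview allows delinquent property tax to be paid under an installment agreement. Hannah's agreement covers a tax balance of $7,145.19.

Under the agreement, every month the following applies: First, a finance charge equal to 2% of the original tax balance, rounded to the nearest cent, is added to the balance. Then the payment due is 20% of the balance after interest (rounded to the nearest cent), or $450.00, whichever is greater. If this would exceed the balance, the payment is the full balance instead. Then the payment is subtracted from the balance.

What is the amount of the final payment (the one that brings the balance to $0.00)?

$250.48

Month 1: opening $7,145.19; interest $142.90 → $7,288.09; payment $1,457.62; balance $5,830.47
Month 2: opening $5,830.47; interest $142.90 → $5,973.37; payment $1,194.67; balance $4,778.70
Month 3: opening $4,778.70; interest $142.90 → $4,921.60; payment $984.32; balance $3,937.28
Month 4: opening $3,937.28; interest $142.90 → $4,080.18; payment $816.04; balance $3,264.14
Month 5: opening $3,264.14; interest $142.90 → $3,407.04; payment $681.41; balance $2,725.63
Month 6: opening $2,725.63; interest $142.90 → $2,868.53; payment $573.71; balance $2,294.82
Month 7: opening $2,294.82; interest $142.90 → $2,437.72; payment $487.54; balance $1,950.18
Month 8: opening $1,950.18; interest $142.90 → $2,093.08; payment $450.00; balance $1,643.08
Month 9: opening $1,643.08; interest $142.90 → $1,785.98; payment $450.00; balance $1,335.98
Month 10: opening $1,335.98; interest $142.90 → $1,478.88; payment $450.00; balance $1,028.88
Month 11: opening $1,028.88; interest $142.90 → $1,171.78; payment $450.00; balance $721.78
Month 12: opening $721.78; interest $142.90 → $864.68; payment $450.00; balance $414.68
Month 13: opening $414.68; interest $142.90 → $557.58; payment $450.00; balance $107.58
Month 14: opening $107.58; interest $142.90 → $250.48; payment $250.48; balance $0.00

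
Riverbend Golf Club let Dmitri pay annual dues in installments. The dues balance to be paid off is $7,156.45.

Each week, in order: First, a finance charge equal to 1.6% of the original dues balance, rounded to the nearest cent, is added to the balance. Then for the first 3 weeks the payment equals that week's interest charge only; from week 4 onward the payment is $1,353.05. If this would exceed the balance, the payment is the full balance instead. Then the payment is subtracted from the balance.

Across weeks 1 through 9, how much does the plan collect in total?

# | Opening | Interest | Payment | End bal
1 | $7,156.45 | $114.50 | $114.50 | $7,156.45
2 | $7,156.45 | $114.50 | $114.50 | $7,156.45
3 | $7,156.45 | $114.50 | $114.50 | $7,156.45
4 | $7,156.45 | $114.50 | $1,353.05 | $5,917.90
5 | $5,917.90 | $114.50 | $1,353.05 | $4,679.35
6 | $4,679.35 | $114.50 | $1,353.05 | $3,440.80
7 | $3,440.80 | $114.50 | $1,353.05 | $2,202.25
8 | $2,202.25 | $114.50 | $1,353.05 | $963.70
9 | $963.70 | $114.50 | $1,078.20 | $0.00
Total paid: $8,186.95

$8,186.95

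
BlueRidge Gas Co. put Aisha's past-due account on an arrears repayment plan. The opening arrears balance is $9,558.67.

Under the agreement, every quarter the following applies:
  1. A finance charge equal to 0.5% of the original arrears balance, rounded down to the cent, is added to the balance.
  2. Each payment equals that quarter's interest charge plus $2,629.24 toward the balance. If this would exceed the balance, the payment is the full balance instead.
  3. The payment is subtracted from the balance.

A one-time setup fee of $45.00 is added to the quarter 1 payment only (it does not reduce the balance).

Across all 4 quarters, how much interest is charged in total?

$191.16

# | Opening | Interest | Payment | Fee | End bal
1 | $9,558.67 | $47.79 | $2,677.03 | $45.00 | $6,929.43
2 | $6,929.43 | $47.79 | $2,677.03 | — | $4,300.19
3 | $4,300.19 | $47.79 | $2,677.03 | — | $1,670.95
4 | $1,670.95 | $47.79 | $1,718.74 | — | $0.00
Total interest: $47.79 + $47.79 + $47.79 + $47.79 = $191.16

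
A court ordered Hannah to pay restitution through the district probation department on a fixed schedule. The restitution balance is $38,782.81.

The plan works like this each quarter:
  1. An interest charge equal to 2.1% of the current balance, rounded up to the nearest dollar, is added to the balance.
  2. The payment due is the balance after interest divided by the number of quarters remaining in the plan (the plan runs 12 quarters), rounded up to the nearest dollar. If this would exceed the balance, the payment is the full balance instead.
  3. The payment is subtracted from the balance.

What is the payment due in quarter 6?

Quarter 1: $38,782.81 +$815.00 interest = $39,597.81; pay $3,300.00 → $36,297.81
Quarter 2: $36,297.81 +$763.00 interest = $37,060.81; pay $3,370.00 → $33,690.81
Quarter 3: $33,690.81 +$708.00 interest = $34,398.81; pay $3,440.00 → $30,958.81
Quarter 4: $30,958.81 +$651.00 interest = $31,609.81; pay $3,513.00 → $28,096.81
Quarter 5: $28,096.81 +$591.00 interest = $28,687.81; pay $3,586.00 → $25,101.81
Quarter 6: $25,101.81 +$528.00 interest = $25,629.81; pay $3,662.00 → $21,967.81

$3,662.00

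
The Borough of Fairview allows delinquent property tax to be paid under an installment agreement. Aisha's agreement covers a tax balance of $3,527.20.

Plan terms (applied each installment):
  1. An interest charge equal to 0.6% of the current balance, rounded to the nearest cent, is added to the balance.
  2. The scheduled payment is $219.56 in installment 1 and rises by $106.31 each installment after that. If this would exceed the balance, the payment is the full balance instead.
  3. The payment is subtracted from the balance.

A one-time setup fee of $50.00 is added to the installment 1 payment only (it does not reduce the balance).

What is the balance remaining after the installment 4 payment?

Installment 1: $3,527.20 +$21.16 interest = $3,548.36; pay $219.56 (+ $50.00 fee) → $3,328.80
Installment 2: $3,328.80 +$19.97 interest = $3,348.77; pay $325.87 → $3,022.90
Installment 3: $3,022.90 +$18.14 interest = $3,041.04; pay $432.18 → $2,608.86
Installment 4: $2,608.86 +$15.65 interest = $2,624.51; pay $538.49 → $2,086.02

$2,086.02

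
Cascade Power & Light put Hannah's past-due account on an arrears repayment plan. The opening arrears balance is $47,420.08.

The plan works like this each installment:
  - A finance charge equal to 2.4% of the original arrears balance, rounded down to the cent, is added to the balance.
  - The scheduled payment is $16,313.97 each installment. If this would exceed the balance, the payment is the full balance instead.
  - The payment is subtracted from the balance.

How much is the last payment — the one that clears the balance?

Installment 1: $47,420.08 +$1,138.08 interest = $48,558.16; pay $16,313.97 → $32,244.19
Installment 2: $32,244.19 +$1,138.08 interest = $33,382.27; pay $16,313.97 → $17,068.30
Installment 3: $17,068.30 +$1,138.08 interest = $18,206.38; pay $16,313.97 → $1,892.41
Installment 4: $1,892.41 +$1,138.08 interest = $3,030.49; pay $3,030.49 → $0.00

$3,030.49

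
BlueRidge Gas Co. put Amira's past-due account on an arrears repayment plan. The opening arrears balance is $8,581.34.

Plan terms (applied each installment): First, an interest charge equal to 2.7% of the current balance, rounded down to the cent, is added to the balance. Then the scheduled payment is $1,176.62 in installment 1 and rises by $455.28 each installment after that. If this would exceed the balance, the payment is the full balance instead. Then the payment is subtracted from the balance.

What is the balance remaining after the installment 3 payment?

Installment 1: opening $8,581.34; interest $231.69 → $8,813.03; payment $1,176.62; balance $7,636.41
Installment 2: opening $7,636.41; interest $206.18 → $7,842.59; payment $1,631.90; balance $6,210.69
Installment 3: opening $6,210.69; interest $167.68 → $6,378.37; payment $2,087.18; balance $4,291.19

$4,291.19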